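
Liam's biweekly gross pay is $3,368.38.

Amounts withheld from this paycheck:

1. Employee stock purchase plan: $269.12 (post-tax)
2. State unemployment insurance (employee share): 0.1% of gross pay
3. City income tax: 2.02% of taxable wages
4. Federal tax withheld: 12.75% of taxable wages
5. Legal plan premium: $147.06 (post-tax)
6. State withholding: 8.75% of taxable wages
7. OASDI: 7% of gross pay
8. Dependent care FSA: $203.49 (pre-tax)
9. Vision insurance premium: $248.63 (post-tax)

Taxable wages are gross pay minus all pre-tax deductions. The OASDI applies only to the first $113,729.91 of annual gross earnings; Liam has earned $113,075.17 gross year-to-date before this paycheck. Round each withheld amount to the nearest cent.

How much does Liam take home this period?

$1,706.50

Dependent care FSA: $203.49
Taxable wages = $3,368.38 − $203.49 = $3,164.89
City income tax: $3,164.89 × 0.0202 = $63.93
Federal tax withheld: $3,164.89 × 0.1275 = $403.52
State withholding: $3,164.89 × 0.0875 = $276.93
State unemployment insurance (employee share): $3,368.38 × 0.001 = $3.37
OASDI: only $113,729.91 − $113,075.17 = $654.74 of this check is subject → $654.74 × 0.07 = $45.83
Employee stock purchase plan: $269.12
Legal plan premium: $147.06
Vision insurance premium: $248.63
Total deductions = $203.49 + $63.93 + $403.52 + $276.93 + $3.37 + $45.83 + $269.12 + $147.06 + $248.63 = $1,661.88
Net pay = $3,368.38 − $1,661.88 = $1,706.50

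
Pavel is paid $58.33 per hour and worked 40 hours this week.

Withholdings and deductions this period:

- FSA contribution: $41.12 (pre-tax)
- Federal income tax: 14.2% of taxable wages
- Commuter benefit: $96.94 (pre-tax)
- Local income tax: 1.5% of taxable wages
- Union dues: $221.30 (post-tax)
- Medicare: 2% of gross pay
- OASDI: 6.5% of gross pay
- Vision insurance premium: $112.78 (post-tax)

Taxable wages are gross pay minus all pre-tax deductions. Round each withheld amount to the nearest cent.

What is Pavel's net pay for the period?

Gross pay: 40 × $58.33 = $2,333.20
FSA contribution: $41.12
Commuter benefit: $96.94
Pre-tax total = $41.12 + $96.94 = $138.06
Taxable wages = $2,333.20 − $138.06 = $2,195.14
Federal income tax: $2,195.14 × 0.142 = $311.71
Local income tax: $2,195.14 × 0.015 = $32.93
OASDI: $2,333.20 × 0.065 = $151.66
Medicare: $2,333.20 × 0.02 = $46.66
Vision insurance premium: $112.78
Union dues: $221.30
Total deductions = $41.12 + $96.94 + $311.71 + $32.93 + $151.66 + $46.66 + $112.78 + $221.30 = $1,015.10
Net pay = $2,333.20 − $1,015.10 = $1,318.10

$1,318.10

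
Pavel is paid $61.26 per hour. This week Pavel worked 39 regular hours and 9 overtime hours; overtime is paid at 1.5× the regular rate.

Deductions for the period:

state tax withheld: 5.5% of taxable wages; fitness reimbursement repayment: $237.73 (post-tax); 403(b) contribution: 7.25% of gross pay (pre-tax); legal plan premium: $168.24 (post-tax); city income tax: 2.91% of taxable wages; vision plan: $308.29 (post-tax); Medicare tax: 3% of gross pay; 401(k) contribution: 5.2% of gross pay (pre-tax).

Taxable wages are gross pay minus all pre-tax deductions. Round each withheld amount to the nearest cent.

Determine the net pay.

$1768.19

Regular pay: 39 × $61.26 = $2389.14
Overtime pay: 9 × $61.26 × 1.5 = $827.01
Gross pay = $2389.14 + $827.01 = $3216.15
401(k) contribution: $3216.15 × 0.052 = $167.24
403(b) contribution: $3216.15 × 0.0725 = $233.17
Pre-tax total = $167.24 + $233.17 = $400.41
Taxable wages = $3216.15 − $400.41 = $2815.74
City income tax: $2815.74 × 0.0291 = $81.94
State tax withheld: $2815.74 × 0.055 = $154.87
Medicare tax: $3216.15 × 0.03 = $96.48
Legal plan premium: $168.24
Fitness reimbursement repayment: $237.73
Vision plan: $308.29
Total deductions = $167.24 + $233.17 + $81.94 + $154.87 + $96.48 + $168.24 + $237.73 + $308.29 = $1447.96
Net pay = $3216.15 − $1447.96 = $1768.19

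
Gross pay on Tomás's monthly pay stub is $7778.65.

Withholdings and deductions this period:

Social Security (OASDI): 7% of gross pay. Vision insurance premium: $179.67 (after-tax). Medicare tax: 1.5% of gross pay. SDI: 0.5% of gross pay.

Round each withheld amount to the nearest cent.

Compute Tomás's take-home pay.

Social Security (OASDI): $7778.65 × 0.07 = $544.51
SDI: $7778.65 × 0.005 = $38.89
Medicare tax: $7778.65 × 0.015 = $116.68
Vision insurance premium: $179.67
Total deductions = $544.51 + $38.89 + $116.68 + $179.67 = $879.75
Net pay = $7778.65 − $879.75 = $6898.90

$6898.90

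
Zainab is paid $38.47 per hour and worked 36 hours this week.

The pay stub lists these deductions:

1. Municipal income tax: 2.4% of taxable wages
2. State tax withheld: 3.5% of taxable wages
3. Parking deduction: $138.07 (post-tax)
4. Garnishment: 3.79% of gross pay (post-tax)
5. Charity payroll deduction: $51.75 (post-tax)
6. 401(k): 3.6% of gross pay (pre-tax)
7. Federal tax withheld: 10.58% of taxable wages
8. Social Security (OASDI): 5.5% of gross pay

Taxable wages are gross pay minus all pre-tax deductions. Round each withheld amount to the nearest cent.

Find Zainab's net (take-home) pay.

$796.56

Gross pay: 36 × $38.47 = $1,384.92
401(k): $1,384.92 × 0.036 = $49.86
Taxable wages = $1,384.92 − $49.86 = $1,335.06
State tax withheld: $1,335.06 × 0.035 = $46.73
Municipal income tax: $1,335.06 × 0.024 = $32.04
Federal tax withheld: $1,335.06 × 0.1058 = $141.25
Social Security (OASDI): $1,384.92 × 0.055 = $76.17
Parking deduction: $138.07
Charity payroll deduction: $51.75
Garnishment: $1,384.92 × 0.0379 = $52.49
Total deductions = $49.86 + $46.73 + $32.04 + $141.25 + $76.17 + $138.07 + $51.75 + $52.49 = $588.36
Net pay = $1,384.92 − $588.36 = $796.56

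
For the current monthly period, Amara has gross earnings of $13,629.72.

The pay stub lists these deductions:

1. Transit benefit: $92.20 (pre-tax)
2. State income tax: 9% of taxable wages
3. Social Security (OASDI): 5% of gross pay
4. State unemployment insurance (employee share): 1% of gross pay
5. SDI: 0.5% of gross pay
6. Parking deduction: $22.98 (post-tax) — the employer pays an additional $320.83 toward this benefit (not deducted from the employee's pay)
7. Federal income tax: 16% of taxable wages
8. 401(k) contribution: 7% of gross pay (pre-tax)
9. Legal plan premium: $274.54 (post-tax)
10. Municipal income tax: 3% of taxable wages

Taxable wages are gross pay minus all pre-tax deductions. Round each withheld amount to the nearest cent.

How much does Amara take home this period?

401(k) contribution: $13,629.72 × 0.07 = $954.08
Transit benefit: $92.20
Pre-tax total = $954.08 + $92.20 = $1,046.28
Taxable wages = $13,629.72 − $1,046.28 = $12,583.44
Municipal income tax: $12,583.44 × 0.03 = $377.50
State income tax: $12,583.44 × 0.09 = $1,132.51
Federal income tax: $12,583.44 × 0.16 = $2,013.35
Social Security (OASDI): $13,629.72 × 0.05 = $681.49
State unemployment insurance (employee share): $13,629.72 × 0.01 = $136.30
SDI: $13,629.72 × 0.005 = $68.15
Legal plan premium: $274.54
Parking deduction: $22.98
(Employer's $320.83 toward parking deduction is not withheld from the employee.)
Total deductions = $954.08 + $92.20 + $377.50 + $1,132.51 + $2,013.35 + $681.49 + $136.30 + $68.15 + $274.54 + $22.98 = $5,753.10
Net pay = $13,629.72 − $5,753.10 = $7,876.62

$7,876.62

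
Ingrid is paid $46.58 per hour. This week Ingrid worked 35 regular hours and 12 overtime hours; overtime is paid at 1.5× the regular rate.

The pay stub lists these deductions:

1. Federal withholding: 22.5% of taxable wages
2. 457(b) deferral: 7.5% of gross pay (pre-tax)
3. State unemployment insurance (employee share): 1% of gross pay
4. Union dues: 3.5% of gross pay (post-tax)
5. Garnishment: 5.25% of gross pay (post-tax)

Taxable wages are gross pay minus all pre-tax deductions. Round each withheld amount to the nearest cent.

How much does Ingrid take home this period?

Regular pay: 35 × $46.58 = $1630.30
Overtime pay: 12 × $46.58 × 1.5 = $838.44
Gross pay = $1630.30 + $838.44 = $2468.74
457(b) deferral: $2468.74 × 0.075 = $185.16
Taxable wages = $2468.74 − $185.16 = $2283.58
Federal withholding: $2283.58 × 0.225 = $513.81
State unemployment insurance (employee share): $2468.74 × 0.01 = $24.69
Garnishment: $2468.74 × 0.0525 = $129.61
Union dues: $2468.74 × 0.035 = $86.41
Total deductions = $185.16 + $513.81 + $24.69 + $129.61 + $86.41 = $939.68
Net pay = $2468.74 − $939.68 = $1529.06

$1529.06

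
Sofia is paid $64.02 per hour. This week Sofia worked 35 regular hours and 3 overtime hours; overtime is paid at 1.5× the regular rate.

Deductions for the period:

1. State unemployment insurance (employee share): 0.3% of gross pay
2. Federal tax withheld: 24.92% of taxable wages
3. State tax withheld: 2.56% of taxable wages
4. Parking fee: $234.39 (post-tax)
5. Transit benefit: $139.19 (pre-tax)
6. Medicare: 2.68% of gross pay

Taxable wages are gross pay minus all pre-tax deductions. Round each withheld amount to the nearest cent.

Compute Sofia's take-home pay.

$1423.19

Regular pay: 35 × $64.02 = $2240.70
Overtime pay: 3 × $64.02 × 1.5 = $288.09
Gross pay = $2240.70 + $288.09 = $2528.79
Transit benefit: $139.19
Taxable wages = $2528.79 − $139.19 = $2389.60
State tax withheld: $2389.60 × 0.0256 = $61.17
Federal tax withheld: $2389.60 × 0.2492 = $595.49
State unemployment insurance (employee share): $2528.79 × 0.003 = $7.59
Medicare: $2528.79 × 0.0268 = $67.77
Parking fee: $234.39
Total deductions = $139.19 + $61.17 + $595.49 + $7.59 + $67.77 + $234.39 = $1105.60
Net pay = $2528.79 − $1105.60 = $1423.19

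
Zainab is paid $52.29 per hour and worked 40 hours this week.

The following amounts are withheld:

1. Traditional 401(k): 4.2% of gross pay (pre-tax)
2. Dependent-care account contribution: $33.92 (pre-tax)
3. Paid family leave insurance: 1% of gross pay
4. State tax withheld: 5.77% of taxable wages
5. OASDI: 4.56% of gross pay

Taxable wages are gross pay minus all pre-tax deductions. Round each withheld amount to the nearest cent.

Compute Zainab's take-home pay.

Gross pay: 40 × $52.29 = $2,091.60
Traditional 401(k): $2,091.60 × 0.042 = $87.85
Dependent-care account contribution: $33.92
Pre-tax total = $87.85 + $33.92 = $121.77
Taxable wages = $2,091.60 − $121.77 = $1,969.83
State tax withheld: $1,969.83 × 0.0577 = $113.66
OASDI: $2,091.60 × 0.0456 = $95.38
Paid family leave insurance: $2,091.60 × 0.01 = $20.92
Total deductions = $87.85 + $33.92 + $113.66 + $95.38 + $20.92 = $351.73
Net pay = $2,091.60 − $351.73 = $1,739.87

$1,739.87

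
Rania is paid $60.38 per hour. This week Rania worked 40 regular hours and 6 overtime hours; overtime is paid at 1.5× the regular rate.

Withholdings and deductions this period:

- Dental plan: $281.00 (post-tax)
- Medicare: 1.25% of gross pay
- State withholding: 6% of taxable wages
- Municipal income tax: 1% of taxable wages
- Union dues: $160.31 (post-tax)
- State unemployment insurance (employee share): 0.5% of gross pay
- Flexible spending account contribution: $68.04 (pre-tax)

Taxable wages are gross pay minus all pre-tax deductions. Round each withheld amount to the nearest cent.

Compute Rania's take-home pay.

Regular pay: 40 × $60.38 = $2415.20
Overtime pay: 6 × $60.38 × 1.5 = $543.42
Gross pay = $2415.20 + $543.42 = $2958.62
Flexible spending account contribution: $68.04
Taxable wages = $2958.62 − $68.04 = $2890.58
Municipal income tax: $2890.58 × 0.01 = $28.91
State withholding: $2890.58 × 0.06 = $173.43
Medicare: $2958.62 × 0.0125 = $36.98
State unemployment insurance (employee share): $2958.62 × 0.005 = $14.79
Dental plan: $281.00
Union dues: $160.31
Total deductions = $68.04 + $28.91 + $173.43 + $36.98 + $14.79 + $281.00 + $160.31 = $763.46
Net pay = $2958.62 − $763.46 = $2195.16

$2195.16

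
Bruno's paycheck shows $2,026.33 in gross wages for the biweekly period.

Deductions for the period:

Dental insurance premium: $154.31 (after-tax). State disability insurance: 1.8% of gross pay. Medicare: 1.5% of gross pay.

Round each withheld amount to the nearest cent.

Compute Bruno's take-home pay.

State disability insurance: $2,026.33 × 0.018 = $36.47
Medicare: $2,026.33 × 0.015 = $30.39
Dental insurance premium: $154.31
Total deductions = $36.47 + $30.39 + $154.31 = $221.17
Net pay = $2,026.33 − $221.17 = $1,805.16

$1,805.16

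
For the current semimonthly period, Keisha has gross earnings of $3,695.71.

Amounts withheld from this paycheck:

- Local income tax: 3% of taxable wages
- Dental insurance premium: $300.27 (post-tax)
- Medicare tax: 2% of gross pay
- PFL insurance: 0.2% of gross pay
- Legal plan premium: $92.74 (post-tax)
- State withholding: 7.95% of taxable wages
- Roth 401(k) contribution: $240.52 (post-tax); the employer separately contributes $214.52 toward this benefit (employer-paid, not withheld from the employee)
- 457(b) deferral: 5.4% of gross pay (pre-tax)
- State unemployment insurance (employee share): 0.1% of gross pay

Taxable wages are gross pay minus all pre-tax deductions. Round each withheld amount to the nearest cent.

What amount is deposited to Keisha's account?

457(b) deferral: $3,695.71 × 0.054 = $199.57
Taxable wages = $3,695.71 − $199.57 = $3,496.14
State withholding: $3,496.14 × 0.0795 = $277.94
Local income tax: $3,496.14 × 0.03 = $104.88
PFL insurance: $3,695.71 × 0.002 = $7.39
State unemployment insurance (employee share): $3,695.71 × 0.001 = $3.70
Medicare tax: $3,695.71 × 0.02 = $73.91
Roth 401(k) contribution: $240.52
Dental insurance premium: $300.27
Legal plan premium: $92.74
(Employer's $214.52 toward Roth 401(k) contribution is not withheld from the employee.)
Total deductions = $199.57 + $277.94 + $104.88 + $7.39 + $3.70 + $73.91 + $240.52 + $300.27 + $92.74 = $1,300.92
Net pay = $3,695.71 − $1,300.92 = $2,394.79

$2,394.79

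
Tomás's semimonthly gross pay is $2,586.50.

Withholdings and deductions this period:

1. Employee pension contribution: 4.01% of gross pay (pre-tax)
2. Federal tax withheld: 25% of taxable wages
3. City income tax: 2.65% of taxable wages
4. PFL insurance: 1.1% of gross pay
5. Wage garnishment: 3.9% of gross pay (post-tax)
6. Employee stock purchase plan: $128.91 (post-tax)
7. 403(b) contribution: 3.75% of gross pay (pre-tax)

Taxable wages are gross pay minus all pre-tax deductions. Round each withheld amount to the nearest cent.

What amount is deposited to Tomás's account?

$1,467.89

Employee pension contribution: $2,586.50 × 0.0401 = $103.72
403(b) contribution: $2,586.50 × 0.0375 = $96.99
Pre-tax total = $103.72 + $96.99 = $200.71
Taxable wages = $2,586.50 − $200.71 = $2,385.79
City income tax: $2,385.79 × 0.0265 = $63.22
Federal tax withheld: $2,385.79 × 0.25 = $596.45
PFL insurance: $2,586.50 × 0.011 = $28.45
Employee stock purchase plan: $128.91
Wage garnishment: $2,586.50 × 0.039 = $100.87
Total deductions = $103.72 + $96.99 + $63.22 + $596.45 + $28.45 + $128.91 + $100.87 = $1,118.61
Net pay = $2,586.50 − $1,118.61 = $1,467.89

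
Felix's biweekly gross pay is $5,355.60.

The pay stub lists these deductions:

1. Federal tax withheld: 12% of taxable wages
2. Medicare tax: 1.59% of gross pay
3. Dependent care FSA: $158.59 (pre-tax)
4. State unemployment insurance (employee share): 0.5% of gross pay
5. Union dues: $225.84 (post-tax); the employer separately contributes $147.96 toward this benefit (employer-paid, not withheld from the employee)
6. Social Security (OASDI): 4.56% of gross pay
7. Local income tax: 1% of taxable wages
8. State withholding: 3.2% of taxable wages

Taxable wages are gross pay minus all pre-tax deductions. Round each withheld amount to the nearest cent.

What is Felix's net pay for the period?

Dependent care FSA: $158.59
Taxable wages = $5,355.60 − $158.59 = $5,197.01
State withholding: $5,197.01 × 0.032 = $166.30
Local income tax: $5,197.01 × 0.01 = $51.97
Federal tax withheld: $5,197.01 × 0.12 = $623.64
State unemployment insurance (employee share): $5,355.60 × 0.005 = $26.78
Social Security (OASDI): $5,355.60 × 0.0456 = $244.22
Medicare tax: $5,355.60 × 0.0159 = $85.15
Union dues: $225.84
(Employer's $147.96 toward union dues is not withheld from the employee.)
Total deductions = $158.59 + $166.30 + $51.97 + $623.64 + $26.78 + $244.22 + $85.15 + $225.84 = $1,582.49
Net pay = $5,355.60 − $1,582.49 = $3,773.11

$3,773.11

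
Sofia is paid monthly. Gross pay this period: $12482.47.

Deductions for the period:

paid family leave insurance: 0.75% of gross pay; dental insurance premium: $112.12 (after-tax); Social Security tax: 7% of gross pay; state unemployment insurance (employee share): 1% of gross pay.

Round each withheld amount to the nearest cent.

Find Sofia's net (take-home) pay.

State unemployment insurance (employee share): $12482.47 × 0.01 = $124.82
Social Security tax: $12482.47 × 0.07 = $873.77
Paid family leave insurance: $12482.47 × 0.0075 = $93.62
Dental insurance premium: $112.12
Total deductions = $124.82 + $873.77 + $93.62 + $112.12 = $1204.33
Net pay = $12482.47 − $1204.33 = $11278.14

$11278.14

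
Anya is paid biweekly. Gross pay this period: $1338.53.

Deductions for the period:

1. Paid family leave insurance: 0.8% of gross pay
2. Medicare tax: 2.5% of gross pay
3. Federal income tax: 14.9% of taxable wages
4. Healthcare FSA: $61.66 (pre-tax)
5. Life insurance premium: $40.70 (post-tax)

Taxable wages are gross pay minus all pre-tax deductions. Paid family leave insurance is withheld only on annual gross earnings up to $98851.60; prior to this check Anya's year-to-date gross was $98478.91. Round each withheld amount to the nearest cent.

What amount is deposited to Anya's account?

$1009.48

Healthcare FSA: $61.66
Taxable wages = $1338.53 − $61.66 = $1276.87
Federal income tax: $1276.87 × 0.149 = $190.25
Medicare tax: $1338.53 × 0.025 = $33.46
Paid family leave insurance: only $98851.60 − $98478.91 = $372.69 of this check is subject → $372.69 × 0.008 = $2.98
Life insurance premium: $40.70
Total deductions = $61.66 + $190.25 + $33.46 + $2.98 + $40.70 = $329.05
Net pay = $1338.53 − $329.05 = $1009.48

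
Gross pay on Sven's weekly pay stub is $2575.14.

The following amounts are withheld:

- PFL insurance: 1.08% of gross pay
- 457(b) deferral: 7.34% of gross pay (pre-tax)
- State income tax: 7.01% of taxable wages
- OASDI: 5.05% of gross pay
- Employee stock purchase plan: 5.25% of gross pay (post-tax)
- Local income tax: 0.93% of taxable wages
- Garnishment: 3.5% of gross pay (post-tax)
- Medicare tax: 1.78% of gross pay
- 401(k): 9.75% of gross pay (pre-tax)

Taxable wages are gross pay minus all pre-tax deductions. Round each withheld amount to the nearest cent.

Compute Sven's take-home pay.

401(k): $2575.14 × 0.0975 = $251.08
457(b) deferral: $2575.14 × 0.0734 = $189.02
Pre-tax total = $251.08 + $189.02 = $440.10
Taxable wages = $2575.14 − $440.10 = $2135.04
Local income tax: $2135.04 × 0.0093 = $19.86
State income tax: $2135.04 × 0.0701 = $149.67
PFL insurance: $2575.14 × 0.0108 = $27.81
Medicare tax: $2575.14 × 0.0178 = $45.84
OASDI: $2575.14 × 0.0505 = $130.04
Employee stock purchase plan: $2575.14 × 0.0525 = $135.19
Garnishment: $2575.14 × 0.035 = $90.13
Total deductions = $251.08 + $189.02 + $19.86 + $149.67 + $27.81 + $45.84 + $130.04 + $135.19 + $90.13 = $1038.64
Net pay = $2575.14 − $1038.64 = $1536.50

$1536.50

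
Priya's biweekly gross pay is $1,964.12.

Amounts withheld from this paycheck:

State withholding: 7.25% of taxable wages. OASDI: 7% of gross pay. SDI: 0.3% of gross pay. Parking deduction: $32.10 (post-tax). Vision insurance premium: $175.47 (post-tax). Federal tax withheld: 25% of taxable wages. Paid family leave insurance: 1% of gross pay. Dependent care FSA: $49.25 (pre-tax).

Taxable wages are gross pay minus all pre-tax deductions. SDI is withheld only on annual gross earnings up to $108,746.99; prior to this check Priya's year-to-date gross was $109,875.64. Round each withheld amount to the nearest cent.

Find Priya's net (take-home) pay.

Dependent care FSA: $49.25
Taxable wages = $1,964.12 − $49.25 = $1,914.87
Federal tax withheld: $1,914.87 × 0.25 = $478.72
State withholding: $1,914.87 × 0.0725 = $138.83
Paid family leave insurance: $1,964.12 × 0.01 = $19.64
OASDI: $1,964.12 × 0.07 = $137.49
SDI: annual cap $108,746.99 already reached (YTD $109,875.64), so $0.00
Vision insurance premium: $175.47
Parking deduction: $32.10
Total deductions = $49.25 + $478.72 + $138.83 + $19.64 + $137.49 + $0.00 + $175.47 + $32.10 = $1,031.50
Net pay = $1,964.12 − $1,031.50 = $932.62

$932.62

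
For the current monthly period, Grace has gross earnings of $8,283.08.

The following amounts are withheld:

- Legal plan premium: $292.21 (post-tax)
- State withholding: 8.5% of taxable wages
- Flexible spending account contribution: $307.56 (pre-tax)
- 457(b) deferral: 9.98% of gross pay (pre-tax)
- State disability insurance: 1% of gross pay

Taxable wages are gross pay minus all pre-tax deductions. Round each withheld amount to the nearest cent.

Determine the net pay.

$6,166.18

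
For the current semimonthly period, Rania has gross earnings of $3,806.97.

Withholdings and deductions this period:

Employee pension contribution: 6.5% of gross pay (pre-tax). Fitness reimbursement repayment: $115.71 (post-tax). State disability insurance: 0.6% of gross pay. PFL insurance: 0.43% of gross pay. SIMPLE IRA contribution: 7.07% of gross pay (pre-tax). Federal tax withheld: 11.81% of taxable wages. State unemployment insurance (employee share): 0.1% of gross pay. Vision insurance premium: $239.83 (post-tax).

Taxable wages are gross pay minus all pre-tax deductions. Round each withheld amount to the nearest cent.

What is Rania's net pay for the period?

Employee pension contribution: $3,806.97 × 0.065 = $247.45
SIMPLE IRA contribution: $3,806.97 × 0.0707 = $269.15
Pre-tax total = $247.45 + $269.15 = $516.60
Taxable wages = $3,806.97 − $516.60 = $3,290.37
Federal tax withheld: $3,290.37 × 0.1181 = $388.59
State unemployment insurance (employee share): $3,806.97 × 0.001 = $3.81
State disability insurance: $3,806.97 × 0.006 = $22.84
PFL insurance: $3,806.97 × 0.0043 = $16.37
Fitness reimbursement repayment: $115.71
Vision insurance premium: $239.83
Total deductions = $247.45 + $269.15 + $388.59 + $3.81 + $22.84 + $16.37 + $115.71 + $239.83 = $1,303.75
Net pay = $3,806.97 − $1,303.75 = $2,503.22

$2,503.22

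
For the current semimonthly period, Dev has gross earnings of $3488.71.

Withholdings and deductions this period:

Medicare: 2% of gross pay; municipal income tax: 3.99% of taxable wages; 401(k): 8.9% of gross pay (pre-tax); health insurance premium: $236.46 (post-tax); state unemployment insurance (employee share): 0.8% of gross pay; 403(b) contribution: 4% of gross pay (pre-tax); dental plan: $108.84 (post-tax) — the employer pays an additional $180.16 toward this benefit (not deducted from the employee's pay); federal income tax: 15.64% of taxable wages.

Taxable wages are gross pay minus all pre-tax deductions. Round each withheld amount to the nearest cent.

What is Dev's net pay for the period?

401(k): $3488.71 × 0.089 = $310.50
403(b) contribution: $3488.71 × 0.04 = $139.55
Pre-tax total = $310.50 + $139.55 = $450.05
Taxable wages = $3488.71 − $450.05 = $3038.66
Municipal income tax: $3038.66 × 0.0399 = $121.24
Federal income tax: $3038.66 × 0.1564 = $475.25
State unemployment insurance (employee share): $3488.71 × 0.008 = $27.91
Medicare: $3488.71 × 0.02 = $69.77
Dental plan: $108.84
Health insurance premium: $236.46
(Employer's $180.16 toward dental plan is not withheld from the employee.)
Total deductions = $310.50 + $139.55 + $121.24 + $475.25 + $27.91 + $69.77 + $108.84 + $236.46 = $1489.52
Net pay = $3488.71 − $1489.52 = $1999.19

$1999.19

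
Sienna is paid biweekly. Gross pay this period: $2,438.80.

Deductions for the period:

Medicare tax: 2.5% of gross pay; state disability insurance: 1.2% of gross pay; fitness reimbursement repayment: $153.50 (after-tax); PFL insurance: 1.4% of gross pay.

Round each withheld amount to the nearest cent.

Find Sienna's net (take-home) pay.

PFL insurance: $2,438.80 × 0.014 = $34.14
Medicare tax: $2,438.80 × 0.025 = $60.97
State disability insurance: $2,438.80 × 0.012 = $29.27
Fitness reimbursement repayment: $153.50
Total deductions = $34.14 + $60.97 + $29.27 + $153.50 = $277.88
Net pay = $2,438.80 − $277.88 = $2,160.92

$2,160.92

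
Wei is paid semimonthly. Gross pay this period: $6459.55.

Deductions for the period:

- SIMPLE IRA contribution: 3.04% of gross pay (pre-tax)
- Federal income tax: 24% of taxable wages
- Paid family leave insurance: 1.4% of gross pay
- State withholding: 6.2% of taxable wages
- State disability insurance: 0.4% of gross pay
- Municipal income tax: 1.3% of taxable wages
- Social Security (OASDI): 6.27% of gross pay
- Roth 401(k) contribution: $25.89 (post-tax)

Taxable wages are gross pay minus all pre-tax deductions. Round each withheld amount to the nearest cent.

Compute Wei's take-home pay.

$3743.11

SIMPLE IRA contribution: $6459.55 × 0.0304 = $196.37
Taxable wages = $6459.55 − $196.37 = $6263.18
Federal income tax: $6263.18 × 0.24 = $1503.16
Municipal income tax: $6263.18 × 0.013 = $81.42
State withholding: $6263.18 × 0.062 = $388.32
State disability insurance: $6459.55 × 0.004 = $25.84
Paid family leave insurance: $6459.55 × 0.014 = $90.43
Social Security (OASDI): $6459.55 × 0.0627 = $405.01
Roth 401(k) contribution: $25.89
Total deductions = $196.37 + $1503.16 + $81.42 + $388.32 + $25.84 + $90.43 + $405.01 + $25.89 = $2716.44
Net pay = $6459.55 − $2716.44 = $3743.11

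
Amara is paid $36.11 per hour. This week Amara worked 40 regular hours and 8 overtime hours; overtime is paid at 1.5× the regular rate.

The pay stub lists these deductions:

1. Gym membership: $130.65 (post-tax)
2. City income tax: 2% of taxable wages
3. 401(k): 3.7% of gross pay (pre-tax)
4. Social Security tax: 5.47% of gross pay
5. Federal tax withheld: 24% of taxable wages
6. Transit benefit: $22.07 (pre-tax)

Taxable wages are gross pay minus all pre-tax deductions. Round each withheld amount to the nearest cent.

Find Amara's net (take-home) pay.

$1,088.41

Regular pay: 40 × $36.11 = $1,444.40
Overtime pay: 8 × $36.11 × 1.5 = $433.32
Gross pay = $1,444.40 + $433.32 = $1,877.72
Transit benefit: $22.07
401(k): $1,877.72 × 0.037 = $69.48
Pre-tax total = $22.07 + $69.48 = $91.55
Taxable wages = $1,877.72 − $91.55 = $1,786.17
City income tax: $1,786.17 × 0.02 = $35.72
Federal tax withheld: $1,786.17 × 0.24 = $428.68
Social Security tax: $1,877.72 × 0.0547 = $102.71
Gym membership: $130.65
Total deductions = $22.07 + $69.48 + $35.72 + $428.68 + $102.71 + $130.65 = $789.31
Net pay = $1,877.72 − $789.31 = $1,088.41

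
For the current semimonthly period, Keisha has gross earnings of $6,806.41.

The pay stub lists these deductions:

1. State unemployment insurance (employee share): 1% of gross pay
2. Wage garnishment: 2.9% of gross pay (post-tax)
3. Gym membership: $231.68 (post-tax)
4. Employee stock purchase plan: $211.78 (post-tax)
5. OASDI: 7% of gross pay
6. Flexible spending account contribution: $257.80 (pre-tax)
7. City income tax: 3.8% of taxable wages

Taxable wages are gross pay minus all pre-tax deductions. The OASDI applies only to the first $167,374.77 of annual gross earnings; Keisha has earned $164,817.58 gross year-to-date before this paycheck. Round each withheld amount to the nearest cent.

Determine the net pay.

Flexible spending account contribution: $257.80
Taxable wages = $6,806.41 − $257.80 = $6,548.61
City income tax: $6,548.61 × 0.038 = $248.85
State unemployment insurance (employee share): $6,806.41 × 0.01 = $68.06
OASDI: only $167,374.77 − $164,817.58 = $2,557.19 of this check is subject → $2,557.19 × 0.07 = $179.00
Employee stock purchase plan: $211.78
Wage garnishment: $6,806.41 × 0.029 = $197.39
Gym membership: $231.68
Total deductions = $257.80 + $248.85 + $68.06 + $179.00 + $211.78 + $197.39 + $231.68 = $1,394.56
Net pay = $6,806.41 − $1,394.56 = $5,411.85

$5,411.85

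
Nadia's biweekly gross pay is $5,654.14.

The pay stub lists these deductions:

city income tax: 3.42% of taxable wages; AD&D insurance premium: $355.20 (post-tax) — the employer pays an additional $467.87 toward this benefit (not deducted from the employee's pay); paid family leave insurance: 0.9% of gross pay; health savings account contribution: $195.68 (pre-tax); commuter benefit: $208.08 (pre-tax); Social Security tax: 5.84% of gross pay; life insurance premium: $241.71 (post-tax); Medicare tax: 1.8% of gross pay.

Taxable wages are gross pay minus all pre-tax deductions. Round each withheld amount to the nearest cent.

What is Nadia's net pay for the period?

Commuter benefit: $208.08
Health savings account contribution: $195.68
Pre-tax total = $208.08 + $195.68 = $403.76
Taxable wages = $5,654.14 − $403.76 = $5,250.38
City income tax: $5,250.38 × 0.0342 = $179.56
Paid family leave insurance: $5,654.14 × 0.009 = $50.89
Medicare tax: $5,654.14 × 0.018 = $101.77
Social Security tax: $5,654.14 × 0.0584 = $330.20
Life insurance premium: $241.71
AD&D insurance premium: $355.20
(Employer's $467.87 toward AD&D insurance premium is not withheld from the employee.)
Total deductions = $208.08 + $195.68 + $179.56 + $50.89 + $101.77 + $330.20 + $241.71 + $355.20 = $1,663.09
Net pay = $5,654.14 − $1,663.09 = $3,991.05

$3,991.05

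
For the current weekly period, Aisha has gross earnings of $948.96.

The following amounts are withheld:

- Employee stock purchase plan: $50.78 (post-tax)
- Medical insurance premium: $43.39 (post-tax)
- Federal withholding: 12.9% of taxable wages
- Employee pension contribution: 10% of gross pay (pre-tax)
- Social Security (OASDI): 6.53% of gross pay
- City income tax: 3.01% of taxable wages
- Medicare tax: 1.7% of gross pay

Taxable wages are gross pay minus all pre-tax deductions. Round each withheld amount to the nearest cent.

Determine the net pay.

Employee pension contribution: $948.96 × 0.1 = $94.90
Taxable wages = $948.96 − $94.90 = $854.06
Federal withholding: $854.06 × 0.129 = $110.17
City income tax: $854.06 × 0.0301 = $25.71
Social Security (OASDI): $948.96 × 0.0653 = $61.97
Medicare tax: $948.96 × 0.017 = $16.13
Employee stock purchase plan: $50.78
Medical insurance premium: $43.39
Total deductions = $94.90 + $110.17 + $25.71 + $61.97 + $16.13 + $50.78 + $43.39 = $403.05
Net pay = $948.96 − $403.05 = $545.91

$545.91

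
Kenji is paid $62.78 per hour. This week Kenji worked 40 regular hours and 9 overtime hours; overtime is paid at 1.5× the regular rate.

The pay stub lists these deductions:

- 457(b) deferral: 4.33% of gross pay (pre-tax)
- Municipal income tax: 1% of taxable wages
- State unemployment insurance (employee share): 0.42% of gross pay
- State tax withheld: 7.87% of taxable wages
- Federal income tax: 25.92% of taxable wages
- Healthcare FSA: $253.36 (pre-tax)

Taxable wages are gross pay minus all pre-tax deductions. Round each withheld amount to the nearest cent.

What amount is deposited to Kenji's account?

Regular pay: 40 × $62.78 = $2511.20
Overtime pay: 9 × $62.78 × 1.5 = $847.53
Gross pay = $2511.20 + $847.53 = $3358.73
Healthcare FSA: $253.36
457(b) deferral: $3358.73 × 0.0433 = $145.43
Pre-tax total = $253.36 + $145.43 = $398.79
Taxable wages = $3358.73 − $398.79 = $2959.94
State tax withheld: $2959.94 × 0.0787 = $232.95
Federal income tax: $2959.94 × 0.2592 = $767.22
Municipal income tax: $2959.94 × 0.01 = $29.60
State unemployment insurance (employee share): $3358.73 × 0.0042 = $14.11
Total deductions = $253.36 + $145.43 + $232.95 + $767.22 + $29.60 + $14.11 = $1442.67
Net pay = $3358.73 − $1442.67 = $1916.06

$1916.06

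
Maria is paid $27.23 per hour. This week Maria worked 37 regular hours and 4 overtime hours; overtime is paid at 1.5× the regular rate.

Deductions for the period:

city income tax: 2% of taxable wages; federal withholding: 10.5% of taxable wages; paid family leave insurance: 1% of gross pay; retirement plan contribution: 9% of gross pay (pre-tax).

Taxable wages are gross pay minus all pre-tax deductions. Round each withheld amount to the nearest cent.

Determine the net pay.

Regular pay: 37 × $27.23 = $1,007.51
Overtime pay: 4 × $27.23 × 1.5 = $163.38
Gross pay = $1,007.51 + $163.38 = $1,170.89
Retirement plan contribution: $1,170.89 × 0.09 = $105.38
Taxable wages = $1,170.89 − $105.38 = $1,065.51
City income tax: $1,065.51 × 0.02 = $21.31
Federal withholding: $1,065.51 × 0.105 = $111.88
Paid family leave insurance: $1,170.89 × 0.01 = $11.71
Total deductions = $105.38 + $21.31 + $111.88 + $11.71 = $250.28
Net pay = $1,170.89 − $250.28 = $920.61

$920.61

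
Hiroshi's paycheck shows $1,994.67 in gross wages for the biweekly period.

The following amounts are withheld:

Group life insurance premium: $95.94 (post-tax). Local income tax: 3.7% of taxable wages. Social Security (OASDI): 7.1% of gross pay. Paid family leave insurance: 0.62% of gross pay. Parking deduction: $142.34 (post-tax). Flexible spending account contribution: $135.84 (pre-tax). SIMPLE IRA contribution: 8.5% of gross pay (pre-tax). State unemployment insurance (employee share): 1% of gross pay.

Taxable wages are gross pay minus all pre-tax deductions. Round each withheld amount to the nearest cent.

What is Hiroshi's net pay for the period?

$1,214.56

Flexible spending account contribution: $135.84
SIMPLE IRA contribution: $1,994.67 × 0.085 = $169.55
Pre-tax total = $135.84 + $169.55 = $305.39
Taxable wages = $1,994.67 − $305.39 = $1,689.28
Local income tax: $1,689.28 × 0.037 = $62.50
State unemployment insurance (employee share): $1,994.67 × 0.01 = $19.95
Paid family leave insurance: $1,994.67 × 0.0062 = $12.37
Social Security (OASDI): $1,994.67 × 0.071 = $141.62
Group life insurance premium: $95.94
Parking deduction: $142.34
Total deductions = $135.84 + $169.55 + $62.50 + $19.95 + $12.37 + $141.62 + $95.94 + $142.34 = $780.11
Net pay = $1,994.67 − $780.11 = $1,214.56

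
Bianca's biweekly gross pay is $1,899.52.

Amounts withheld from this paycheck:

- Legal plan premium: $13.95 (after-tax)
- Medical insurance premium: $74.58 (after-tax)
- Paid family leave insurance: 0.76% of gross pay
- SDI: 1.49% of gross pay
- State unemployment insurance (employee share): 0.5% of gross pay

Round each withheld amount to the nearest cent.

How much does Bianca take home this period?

Paid family leave insurance: $1,899.52 × 0.0076 = $14.44
SDI: $1,899.52 × 0.0149 = $28.30
State unemployment insurance (employee share): $1,899.52 × 0.005 = $9.50
Medical insurance premium: $74.58
Legal plan premium: $13.95
Total deductions = $14.44 + $28.30 + $9.50 + $74.58 + $13.95 = $140.77
Net pay = $1,899.52 − $140.77 = $1,758.75

$1,758.75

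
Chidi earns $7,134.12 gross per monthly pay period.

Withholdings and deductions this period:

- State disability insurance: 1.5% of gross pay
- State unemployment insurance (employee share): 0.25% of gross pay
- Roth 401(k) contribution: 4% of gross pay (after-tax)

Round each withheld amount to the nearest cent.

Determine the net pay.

$6,723.91

State unemployment insurance (employee share): $7,134.12 × 0.0025 = $17.84
State disability insurance: $7,134.12 × 0.015 = $107.01
Roth 401(k) contribution: $7,134.12 × 0.04 = $285.36
Total deductions = $17.84 + $107.01 + $285.36 = $410.21
Net pay = $7,134.12 − $410.21 = $6,723.91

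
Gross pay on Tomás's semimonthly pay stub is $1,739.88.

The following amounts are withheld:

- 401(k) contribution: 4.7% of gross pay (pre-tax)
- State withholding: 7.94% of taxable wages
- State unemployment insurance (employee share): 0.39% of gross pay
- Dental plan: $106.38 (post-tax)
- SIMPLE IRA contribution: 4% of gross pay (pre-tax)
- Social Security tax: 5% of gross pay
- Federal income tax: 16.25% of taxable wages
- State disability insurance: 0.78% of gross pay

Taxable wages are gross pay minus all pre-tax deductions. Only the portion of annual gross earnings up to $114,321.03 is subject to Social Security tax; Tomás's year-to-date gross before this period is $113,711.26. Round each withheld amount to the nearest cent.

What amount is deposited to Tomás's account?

$1,047.02

401(k) contribution: $1,739.88 × 0.047 = $81.77
SIMPLE IRA contribution: $1,739.88 × 0.04 = $69.60
Pre-tax total = $81.77 + $69.60 = $151.37
Taxable wages = $1,739.88 − $151.37 = $1,588.51
State withholding: $1,588.51 × 0.0794 = $126.13
Federal income tax: $1,588.51 × 0.1625 = $258.13
State disability insurance: $1,739.88 × 0.0078 = $13.57
Social Security tax: only $114,321.03 − $113,711.26 = $609.77 of this check is subject → $609.77 × 0.05 = $30.49
State unemployment insurance (employee share): $1,739.88 × 0.0039 = $6.79
Dental plan: $106.38
Total deductions = $81.77 + $69.60 + $126.13 + $258.13 + $13.57 + $30.49 + $6.79 + $106.38 = $692.86
Net pay = $1,739.88 − $692.86 = $1,047.02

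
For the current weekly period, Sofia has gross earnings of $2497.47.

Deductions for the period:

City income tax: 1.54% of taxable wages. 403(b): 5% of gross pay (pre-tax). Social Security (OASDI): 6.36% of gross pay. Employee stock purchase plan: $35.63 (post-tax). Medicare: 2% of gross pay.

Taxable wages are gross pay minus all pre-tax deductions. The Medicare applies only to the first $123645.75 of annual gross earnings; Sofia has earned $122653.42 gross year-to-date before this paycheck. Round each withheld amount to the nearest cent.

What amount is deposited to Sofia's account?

$2121.74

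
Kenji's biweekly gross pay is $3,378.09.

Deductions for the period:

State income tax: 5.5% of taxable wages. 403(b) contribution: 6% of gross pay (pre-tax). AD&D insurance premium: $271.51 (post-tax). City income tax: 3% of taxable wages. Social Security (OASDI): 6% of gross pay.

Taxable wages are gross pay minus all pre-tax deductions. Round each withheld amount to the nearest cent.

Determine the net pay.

$2,431.29

403(b) contribution: $3,378.09 × 0.06 = $202.69
Taxable wages = $3,378.09 − $202.69 = $3,175.40
State income tax: $3,175.40 × 0.055 = $174.65
City income tax: $3,175.40 × 0.03 = $95.26
Social Security (OASDI): $3,378.09 × 0.06 = $202.69
AD&D insurance premium: $271.51
Total deductions = $202.69 + $174.65 + $95.26 + $202.69 + $271.51 = $946.80
Net pay = $3,378.09 − $946.80 = $2,431.29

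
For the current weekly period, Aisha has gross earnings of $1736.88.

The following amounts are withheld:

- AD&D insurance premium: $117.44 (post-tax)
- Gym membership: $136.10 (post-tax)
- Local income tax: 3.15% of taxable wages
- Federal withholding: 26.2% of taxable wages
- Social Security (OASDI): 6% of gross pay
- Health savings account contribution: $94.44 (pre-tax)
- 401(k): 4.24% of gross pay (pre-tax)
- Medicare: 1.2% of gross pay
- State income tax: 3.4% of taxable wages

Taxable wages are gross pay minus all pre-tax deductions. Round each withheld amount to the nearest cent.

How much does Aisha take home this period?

401(k): $1736.88 × 0.0424 = $73.64
Health savings account contribution: $94.44
Pre-tax total = $73.64 + $94.44 = $168.08
Taxable wages = $1736.88 − $168.08 = $1568.80
Federal withholding: $1568.80 × 0.262 = $411.03
Local income tax: $1568.80 × 0.0315 = $49.42
State income tax: $1568.80 × 0.034 = $53.34
Medicare: $1736.88 × 0.012 = $20.84
Social Security (OASDI): $1736.88 × 0.06 = $104.21
AD&D insurance premium: $117.44
Gym membership: $136.10
Total deductions = $73.64 + $94.44 + $411.03 + $49.42 + $53.34 + $20.84 + $104.21 + $117.44 + $136.10 = $1060.46
Net pay = $1736.88 − $1060.46 = $676.42

$676.42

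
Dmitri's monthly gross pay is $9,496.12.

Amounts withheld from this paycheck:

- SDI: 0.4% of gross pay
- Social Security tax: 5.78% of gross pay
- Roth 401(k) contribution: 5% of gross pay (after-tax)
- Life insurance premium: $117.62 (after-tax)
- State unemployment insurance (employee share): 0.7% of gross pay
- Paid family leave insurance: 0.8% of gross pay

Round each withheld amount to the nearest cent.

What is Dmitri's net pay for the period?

SDI: $9,496.12 × 0.004 = $37.98
Social Security tax: $9,496.12 × 0.0578 = $548.88
Paid family leave insurance: $9,496.12 × 0.008 = $75.97
State unemployment insurance (employee share): $9,496.12 × 0.007 = $66.47
Roth 401(k) contribution: $9,496.12 × 0.05 = $474.81
Life insurance premium: $117.62
Total deductions = $37.98 + $548.88 + $75.97 + $66.47 + $474.81 + $117.62 = $1,321.73
Net pay = $9,496.12 − $1,321.73 = $8,174.39

$8,174.39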